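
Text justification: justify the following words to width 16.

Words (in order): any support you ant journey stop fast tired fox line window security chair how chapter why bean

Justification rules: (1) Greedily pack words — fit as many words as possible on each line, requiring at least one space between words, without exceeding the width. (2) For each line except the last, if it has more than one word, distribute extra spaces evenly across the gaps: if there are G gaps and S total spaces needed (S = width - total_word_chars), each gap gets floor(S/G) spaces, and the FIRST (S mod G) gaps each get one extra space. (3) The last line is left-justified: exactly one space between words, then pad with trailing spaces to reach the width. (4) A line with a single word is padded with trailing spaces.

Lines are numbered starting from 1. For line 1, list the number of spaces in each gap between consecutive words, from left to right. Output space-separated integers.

Line 1: ['any', 'support', 'you'] (min_width=15, slack=1)
Line 2: ['ant', 'journey', 'stop'] (min_width=16, slack=0)
Line 3: ['fast', 'tired', 'fox'] (min_width=14, slack=2)
Line 4: ['line', 'window'] (min_width=11, slack=5)
Line 5: ['security', 'chair'] (min_width=14, slack=2)
Line 6: ['how', 'chapter', 'why'] (min_width=15, slack=1)
Line 7: ['bean'] (min_width=4, slack=12)

Answer: 2 1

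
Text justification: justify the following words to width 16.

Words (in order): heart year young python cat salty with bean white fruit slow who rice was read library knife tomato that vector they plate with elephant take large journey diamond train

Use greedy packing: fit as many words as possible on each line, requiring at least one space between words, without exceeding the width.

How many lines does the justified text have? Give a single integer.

Line 1: ['heart', 'year', 'young'] (min_width=16, slack=0)
Line 2: ['python', 'cat', 'salty'] (min_width=16, slack=0)
Line 3: ['with', 'bean', 'white'] (min_width=15, slack=1)
Line 4: ['fruit', 'slow', 'who'] (min_width=14, slack=2)
Line 5: ['rice', 'was', 'read'] (min_width=13, slack=3)
Line 6: ['library', 'knife'] (min_width=13, slack=3)
Line 7: ['tomato', 'that'] (min_width=11, slack=5)
Line 8: ['vector', 'they'] (min_width=11, slack=5)
Line 9: ['plate', 'with'] (min_width=10, slack=6)
Line 10: ['elephant', 'take'] (min_width=13, slack=3)
Line 11: ['large', 'journey'] (min_width=13, slack=3)
Line 12: ['diamond', 'train'] (min_width=13, slack=3)
Total lines: 12

Answer: 12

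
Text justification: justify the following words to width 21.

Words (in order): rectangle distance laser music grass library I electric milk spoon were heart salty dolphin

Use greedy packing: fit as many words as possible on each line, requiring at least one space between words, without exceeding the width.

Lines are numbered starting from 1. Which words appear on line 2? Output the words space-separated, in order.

Line 1: ['rectangle', 'distance'] (min_width=18, slack=3)
Line 2: ['laser', 'music', 'grass'] (min_width=17, slack=4)
Line 3: ['library', 'I', 'electric'] (min_width=18, slack=3)
Line 4: ['milk', 'spoon', 'were', 'heart'] (min_width=21, slack=0)
Line 5: ['salty', 'dolphin'] (min_width=13, slack=8)

Answer: laser music grass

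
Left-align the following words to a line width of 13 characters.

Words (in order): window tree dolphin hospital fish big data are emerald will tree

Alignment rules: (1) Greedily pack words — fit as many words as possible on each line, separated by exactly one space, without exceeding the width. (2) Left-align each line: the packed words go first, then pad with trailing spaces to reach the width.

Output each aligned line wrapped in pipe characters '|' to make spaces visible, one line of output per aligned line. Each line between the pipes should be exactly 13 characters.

Answer: |window tree  |
|dolphin      |
|hospital fish|
|big data are |
|emerald will |
|tree         |

Derivation:
Line 1: ['window', 'tree'] (min_width=11, slack=2)
Line 2: ['dolphin'] (min_width=7, slack=6)
Line 3: ['hospital', 'fish'] (min_width=13, slack=0)
Line 4: ['big', 'data', 'are'] (min_width=12, slack=1)
Line 5: ['emerald', 'will'] (min_width=12, slack=1)
Line 6: ['tree'] (min_width=4, slack=9)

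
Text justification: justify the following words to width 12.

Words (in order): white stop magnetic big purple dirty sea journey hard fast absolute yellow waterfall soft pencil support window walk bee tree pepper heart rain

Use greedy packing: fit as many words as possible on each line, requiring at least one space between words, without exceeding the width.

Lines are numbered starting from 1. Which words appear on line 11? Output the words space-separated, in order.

Answer: window walk

Derivation:
Line 1: ['white', 'stop'] (min_width=10, slack=2)
Line 2: ['magnetic', 'big'] (min_width=12, slack=0)
Line 3: ['purple', 'dirty'] (min_width=12, slack=0)
Line 4: ['sea', 'journey'] (min_width=11, slack=1)
Line 5: ['hard', 'fast'] (min_width=9, slack=3)
Line 6: ['absolute'] (min_width=8, slack=4)
Line 7: ['yellow'] (min_width=6, slack=6)
Line 8: ['waterfall'] (min_width=9, slack=3)
Line 9: ['soft', 'pencil'] (min_width=11, slack=1)
Line 10: ['support'] (min_width=7, slack=5)
Line 11: ['window', 'walk'] (min_width=11, slack=1)
Line 12: ['bee', 'tree'] (min_width=8, slack=4)
Line 13: ['pepper', 'heart'] (min_width=12, slack=0)
Line 14: ['rain'] (min_width=4, slack=8)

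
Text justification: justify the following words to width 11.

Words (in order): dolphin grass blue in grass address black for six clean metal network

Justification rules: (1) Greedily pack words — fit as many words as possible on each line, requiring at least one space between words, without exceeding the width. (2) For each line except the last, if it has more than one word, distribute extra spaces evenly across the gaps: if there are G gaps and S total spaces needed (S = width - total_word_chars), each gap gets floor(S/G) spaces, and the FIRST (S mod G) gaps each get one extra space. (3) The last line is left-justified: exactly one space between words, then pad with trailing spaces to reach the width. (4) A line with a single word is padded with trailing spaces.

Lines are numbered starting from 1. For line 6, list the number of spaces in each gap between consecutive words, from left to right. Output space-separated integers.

Answer: 3

Derivation:
Line 1: ['dolphin'] (min_width=7, slack=4)
Line 2: ['grass', 'blue'] (min_width=10, slack=1)
Line 3: ['in', 'grass'] (min_width=8, slack=3)
Line 4: ['address'] (min_width=7, slack=4)
Line 5: ['black', 'for'] (min_width=9, slack=2)
Line 6: ['six', 'clean'] (min_width=9, slack=2)
Line 7: ['metal'] (min_width=5, slack=6)
Line 8: ['network'] (min_width=7, slack=4)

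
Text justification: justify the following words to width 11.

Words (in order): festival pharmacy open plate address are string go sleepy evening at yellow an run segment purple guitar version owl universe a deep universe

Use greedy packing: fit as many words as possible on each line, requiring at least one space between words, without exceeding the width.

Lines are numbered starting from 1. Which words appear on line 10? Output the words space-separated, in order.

Line 1: ['festival'] (min_width=8, slack=3)
Line 2: ['pharmacy'] (min_width=8, slack=3)
Line 3: ['open', 'plate'] (min_width=10, slack=1)
Line 4: ['address', 'are'] (min_width=11, slack=0)
Line 5: ['string', 'go'] (min_width=9, slack=2)
Line 6: ['sleepy'] (min_width=6, slack=5)
Line 7: ['evening', 'at'] (min_width=10, slack=1)
Line 8: ['yellow', 'an'] (min_width=9, slack=2)
Line 9: ['run', 'segment'] (min_width=11, slack=0)
Line 10: ['purple'] (min_width=6, slack=5)
Line 11: ['guitar'] (min_width=6, slack=5)
Line 12: ['version', 'owl'] (min_width=11, slack=0)
Line 13: ['universe', 'a'] (min_width=10, slack=1)
Line 14: ['deep'] (min_width=4, slack=7)
Line 15: ['universe'] (min_width=8, slack=3)

Answer: purple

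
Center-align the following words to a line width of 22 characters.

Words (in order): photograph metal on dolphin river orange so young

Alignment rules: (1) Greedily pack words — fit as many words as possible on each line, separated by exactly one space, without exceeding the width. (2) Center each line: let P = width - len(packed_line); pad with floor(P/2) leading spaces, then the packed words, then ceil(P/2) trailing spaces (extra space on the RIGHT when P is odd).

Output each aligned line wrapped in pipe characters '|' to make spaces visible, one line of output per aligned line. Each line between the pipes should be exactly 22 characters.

Line 1: ['photograph', 'metal', 'on'] (min_width=19, slack=3)
Line 2: ['dolphin', 'river', 'orange'] (min_width=20, slack=2)
Line 3: ['so', 'young'] (min_width=8, slack=14)

Answer: | photograph metal on  |
| dolphin river orange |
|       so young       |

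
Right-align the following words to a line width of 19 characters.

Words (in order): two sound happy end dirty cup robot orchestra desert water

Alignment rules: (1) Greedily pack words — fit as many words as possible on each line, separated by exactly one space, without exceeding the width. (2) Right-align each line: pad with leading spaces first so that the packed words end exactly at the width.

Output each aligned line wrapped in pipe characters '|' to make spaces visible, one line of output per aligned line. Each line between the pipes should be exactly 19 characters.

Answer: |two sound happy end|
|    dirty cup robot|
|   orchestra desert|
|              water|

Derivation:
Line 1: ['two', 'sound', 'happy', 'end'] (min_width=19, slack=0)
Line 2: ['dirty', 'cup', 'robot'] (min_width=15, slack=4)
Line 3: ['orchestra', 'desert'] (min_width=16, slack=3)
Line 4: ['water'] (min_width=5, slack=14)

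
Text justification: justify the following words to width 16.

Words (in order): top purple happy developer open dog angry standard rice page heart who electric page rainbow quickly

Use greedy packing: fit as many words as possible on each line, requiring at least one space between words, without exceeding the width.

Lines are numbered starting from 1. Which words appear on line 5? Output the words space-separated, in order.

Line 1: ['top', 'purple', 'happy'] (min_width=16, slack=0)
Line 2: ['developer', 'open'] (min_width=14, slack=2)
Line 3: ['dog', 'angry'] (min_width=9, slack=7)
Line 4: ['standard', 'rice'] (min_width=13, slack=3)
Line 5: ['page', 'heart', 'who'] (min_width=14, slack=2)
Line 6: ['electric', 'page'] (min_width=13, slack=3)
Line 7: ['rainbow', 'quickly'] (min_width=15, slack=1)

Answer: page heart who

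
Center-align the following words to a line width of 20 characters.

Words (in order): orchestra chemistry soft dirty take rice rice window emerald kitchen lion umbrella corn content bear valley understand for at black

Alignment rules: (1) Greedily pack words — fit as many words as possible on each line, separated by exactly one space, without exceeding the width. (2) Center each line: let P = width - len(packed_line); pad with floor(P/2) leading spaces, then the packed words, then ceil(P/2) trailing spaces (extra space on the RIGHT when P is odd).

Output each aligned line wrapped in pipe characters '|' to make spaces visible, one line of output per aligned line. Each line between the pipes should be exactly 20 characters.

Answer: |orchestra chemistry |
|soft dirty take rice|
|rice window emerald |
|    kitchen lion    |
|   umbrella corn    |
|content bear valley |
| understand for at  |
|       black        |

Derivation:
Line 1: ['orchestra', 'chemistry'] (min_width=19, slack=1)
Line 2: ['soft', 'dirty', 'take', 'rice'] (min_width=20, slack=0)
Line 3: ['rice', 'window', 'emerald'] (min_width=19, slack=1)
Line 4: ['kitchen', 'lion'] (min_width=12, slack=8)
Line 5: ['umbrella', 'corn'] (min_width=13, slack=7)
Line 6: ['content', 'bear', 'valley'] (min_width=19, slack=1)
Line 7: ['understand', 'for', 'at'] (min_width=17, slack=3)
Line 8: ['black'] (min_width=5, slack=15)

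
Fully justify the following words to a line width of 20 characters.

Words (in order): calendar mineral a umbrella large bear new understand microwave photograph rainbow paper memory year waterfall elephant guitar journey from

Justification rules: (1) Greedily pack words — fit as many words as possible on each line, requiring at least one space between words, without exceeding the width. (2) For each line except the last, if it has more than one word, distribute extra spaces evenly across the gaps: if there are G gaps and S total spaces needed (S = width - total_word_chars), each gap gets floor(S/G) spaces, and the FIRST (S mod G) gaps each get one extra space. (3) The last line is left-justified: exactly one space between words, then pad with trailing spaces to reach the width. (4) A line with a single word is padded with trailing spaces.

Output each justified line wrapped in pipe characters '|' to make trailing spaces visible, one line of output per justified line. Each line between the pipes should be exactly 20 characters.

Answer: |calendar  mineral  a|
|umbrella  large bear|
|new       understand|
|microwave photograph|
|rainbow paper memory|
|year       waterfall|
|elephant      guitar|
|journey from        |

Derivation:
Line 1: ['calendar', 'mineral', 'a'] (min_width=18, slack=2)
Line 2: ['umbrella', 'large', 'bear'] (min_width=19, slack=1)
Line 3: ['new', 'understand'] (min_width=14, slack=6)
Line 4: ['microwave', 'photograph'] (min_width=20, slack=0)
Line 5: ['rainbow', 'paper', 'memory'] (min_width=20, slack=0)
Line 6: ['year', 'waterfall'] (min_width=14, slack=6)
Line 7: ['elephant', 'guitar'] (min_width=15, slack=5)
Line 8: ['journey', 'from'] (min_width=12, slack=8)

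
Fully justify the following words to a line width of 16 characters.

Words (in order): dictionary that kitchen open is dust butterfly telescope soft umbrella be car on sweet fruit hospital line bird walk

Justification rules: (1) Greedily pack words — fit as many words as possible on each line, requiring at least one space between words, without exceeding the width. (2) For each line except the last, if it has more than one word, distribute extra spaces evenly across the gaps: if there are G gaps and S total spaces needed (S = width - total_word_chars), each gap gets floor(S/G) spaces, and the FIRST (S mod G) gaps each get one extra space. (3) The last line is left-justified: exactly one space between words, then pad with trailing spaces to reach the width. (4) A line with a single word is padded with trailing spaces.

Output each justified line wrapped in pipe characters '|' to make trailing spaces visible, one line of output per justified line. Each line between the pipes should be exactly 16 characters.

Line 1: ['dictionary', 'that'] (min_width=15, slack=1)
Line 2: ['kitchen', 'open', 'is'] (min_width=15, slack=1)
Line 3: ['dust', 'butterfly'] (min_width=14, slack=2)
Line 4: ['telescope', 'soft'] (min_width=14, slack=2)
Line 5: ['umbrella', 'be', 'car'] (min_width=15, slack=1)
Line 6: ['on', 'sweet', 'fruit'] (min_width=14, slack=2)
Line 7: ['hospital', 'line'] (min_width=13, slack=3)
Line 8: ['bird', 'walk'] (min_width=9, slack=7)

Answer: |dictionary  that|
|kitchen  open is|
|dust   butterfly|
|telescope   soft|
|umbrella  be car|
|on  sweet  fruit|
|hospital    line|
|bird walk       |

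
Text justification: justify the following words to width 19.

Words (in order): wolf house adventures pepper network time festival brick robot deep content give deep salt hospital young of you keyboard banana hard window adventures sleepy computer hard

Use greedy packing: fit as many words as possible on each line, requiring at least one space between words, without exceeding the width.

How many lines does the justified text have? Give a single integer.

Line 1: ['wolf', 'house'] (min_width=10, slack=9)
Line 2: ['adventures', 'pepper'] (min_width=17, slack=2)
Line 3: ['network', 'time'] (min_width=12, slack=7)
Line 4: ['festival', 'brick'] (min_width=14, slack=5)
Line 5: ['robot', 'deep', 'content'] (min_width=18, slack=1)
Line 6: ['give', 'deep', 'salt'] (min_width=14, slack=5)
Line 7: ['hospital', 'young', 'of'] (min_width=17, slack=2)
Line 8: ['you', 'keyboard', 'banana'] (min_width=19, slack=0)
Line 9: ['hard', 'window'] (min_width=11, slack=8)
Line 10: ['adventures', 'sleepy'] (min_width=17, slack=2)
Line 11: ['computer', 'hard'] (min_width=13, slack=6)
Total lines: 11

Answer: 11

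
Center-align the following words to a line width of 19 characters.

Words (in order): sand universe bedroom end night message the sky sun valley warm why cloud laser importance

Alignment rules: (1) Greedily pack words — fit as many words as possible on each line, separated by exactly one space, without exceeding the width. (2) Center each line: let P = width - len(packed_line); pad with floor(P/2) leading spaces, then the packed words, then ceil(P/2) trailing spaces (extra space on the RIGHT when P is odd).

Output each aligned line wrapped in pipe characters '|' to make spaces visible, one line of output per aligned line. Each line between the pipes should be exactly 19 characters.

Answer: |   sand universe   |
| bedroom end night |
|message the sky sun|
|  valley warm why  |
|    cloud laser    |
|    importance     |

Derivation:
Line 1: ['sand', 'universe'] (min_width=13, slack=6)
Line 2: ['bedroom', 'end', 'night'] (min_width=17, slack=2)
Line 3: ['message', 'the', 'sky', 'sun'] (min_width=19, slack=0)
Line 4: ['valley', 'warm', 'why'] (min_width=15, slack=4)
Line 5: ['cloud', 'laser'] (min_width=11, slack=8)
Line 6: ['importance'] (min_width=10, slack=9)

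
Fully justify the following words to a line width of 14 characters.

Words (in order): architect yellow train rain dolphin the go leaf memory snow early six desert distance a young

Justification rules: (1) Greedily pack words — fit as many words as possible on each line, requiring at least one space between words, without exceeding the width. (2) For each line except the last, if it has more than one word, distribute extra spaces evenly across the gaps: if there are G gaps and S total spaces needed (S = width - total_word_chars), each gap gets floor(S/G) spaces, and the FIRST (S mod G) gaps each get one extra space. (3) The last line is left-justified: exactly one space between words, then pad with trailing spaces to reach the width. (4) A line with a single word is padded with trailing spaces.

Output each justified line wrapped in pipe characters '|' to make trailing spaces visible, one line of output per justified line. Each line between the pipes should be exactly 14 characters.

Line 1: ['architect'] (min_width=9, slack=5)
Line 2: ['yellow', 'train'] (min_width=12, slack=2)
Line 3: ['rain', 'dolphin'] (min_width=12, slack=2)
Line 4: ['the', 'go', 'leaf'] (min_width=11, slack=3)
Line 5: ['memory', 'snow'] (min_width=11, slack=3)
Line 6: ['early', 'six'] (min_width=9, slack=5)
Line 7: ['desert'] (min_width=6, slack=8)
Line 8: ['distance', 'a'] (min_width=10, slack=4)
Line 9: ['young'] (min_width=5, slack=9)

Answer: |architect     |
|yellow   train|
|rain   dolphin|
|the   go  leaf|
|memory    snow|
|early      six|
|desert        |
|distance     a|
|young         |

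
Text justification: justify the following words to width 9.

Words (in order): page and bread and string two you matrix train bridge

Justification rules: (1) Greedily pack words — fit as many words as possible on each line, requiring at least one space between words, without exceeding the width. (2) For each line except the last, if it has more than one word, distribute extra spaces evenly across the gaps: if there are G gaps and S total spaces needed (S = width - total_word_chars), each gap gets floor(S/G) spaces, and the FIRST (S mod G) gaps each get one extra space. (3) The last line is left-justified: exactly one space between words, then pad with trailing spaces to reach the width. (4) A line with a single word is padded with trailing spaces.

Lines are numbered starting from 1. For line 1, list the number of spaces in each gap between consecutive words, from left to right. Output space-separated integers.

Line 1: ['page', 'and'] (min_width=8, slack=1)
Line 2: ['bread', 'and'] (min_width=9, slack=0)
Line 3: ['string'] (min_width=6, slack=3)
Line 4: ['two', 'you'] (min_width=7, slack=2)
Line 5: ['matrix'] (min_width=6, slack=3)
Line 6: ['train'] (min_width=5, slack=4)
Line 7: ['bridge'] (min_width=6, slack=3)

Answer: 2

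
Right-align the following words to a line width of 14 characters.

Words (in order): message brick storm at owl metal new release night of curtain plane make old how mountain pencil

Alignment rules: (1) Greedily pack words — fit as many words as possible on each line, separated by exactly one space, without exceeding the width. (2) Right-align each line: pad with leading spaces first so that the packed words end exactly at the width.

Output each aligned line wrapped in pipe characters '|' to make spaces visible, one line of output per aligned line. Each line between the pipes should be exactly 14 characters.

Answer: | message brick|
|  storm at owl|
|     metal new|
| release night|
|    of curtain|
|plane make old|
|  how mountain|
|        pencil|

Derivation:
Line 1: ['message', 'brick'] (min_width=13, slack=1)
Line 2: ['storm', 'at', 'owl'] (min_width=12, slack=2)
Line 3: ['metal', 'new'] (min_width=9, slack=5)
Line 4: ['release', 'night'] (min_width=13, slack=1)
Line 5: ['of', 'curtain'] (min_width=10, slack=4)
Line 6: ['plane', 'make', 'old'] (min_width=14, slack=0)
Line 7: ['how', 'mountain'] (min_width=12, slack=2)
Line 8: ['pencil'] (min_width=6, slack=8)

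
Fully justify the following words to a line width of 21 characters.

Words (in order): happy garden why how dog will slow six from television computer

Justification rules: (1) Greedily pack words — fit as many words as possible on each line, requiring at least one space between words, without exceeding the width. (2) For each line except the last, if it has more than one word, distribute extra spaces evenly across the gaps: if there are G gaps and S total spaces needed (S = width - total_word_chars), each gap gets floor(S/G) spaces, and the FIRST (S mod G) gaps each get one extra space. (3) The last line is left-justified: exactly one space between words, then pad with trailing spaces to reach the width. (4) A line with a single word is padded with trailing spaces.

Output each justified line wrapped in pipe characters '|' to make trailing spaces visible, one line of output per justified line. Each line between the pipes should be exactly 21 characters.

Line 1: ['happy', 'garden', 'why', 'how'] (min_width=20, slack=1)
Line 2: ['dog', 'will', 'slow', 'six'] (min_width=17, slack=4)
Line 3: ['from', 'television'] (min_width=15, slack=6)
Line 4: ['computer'] (min_width=8, slack=13)

Answer: |happy  garden why how|
|dog   will  slow  six|
|from       television|
|computer             |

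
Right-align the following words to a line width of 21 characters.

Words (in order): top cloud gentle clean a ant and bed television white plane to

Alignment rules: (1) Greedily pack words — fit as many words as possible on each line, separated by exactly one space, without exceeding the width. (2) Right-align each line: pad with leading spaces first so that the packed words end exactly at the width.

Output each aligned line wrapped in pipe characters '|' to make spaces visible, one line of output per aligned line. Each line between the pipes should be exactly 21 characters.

Answer: |     top cloud gentle|
|  clean a ant and bed|
|     television white|
|             plane to|

Derivation:
Line 1: ['top', 'cloud', 'gentle'] (min_width=16, slack=5)
Line 2: ['clean', 'a', 'ant', 'and', 'bed'] (min_width=19, slack=2)
Line 3: ['television', 'white'] (min_width=16, slack=5)
Line 4: ['plane', 'to'] (min_width=8, slack=13)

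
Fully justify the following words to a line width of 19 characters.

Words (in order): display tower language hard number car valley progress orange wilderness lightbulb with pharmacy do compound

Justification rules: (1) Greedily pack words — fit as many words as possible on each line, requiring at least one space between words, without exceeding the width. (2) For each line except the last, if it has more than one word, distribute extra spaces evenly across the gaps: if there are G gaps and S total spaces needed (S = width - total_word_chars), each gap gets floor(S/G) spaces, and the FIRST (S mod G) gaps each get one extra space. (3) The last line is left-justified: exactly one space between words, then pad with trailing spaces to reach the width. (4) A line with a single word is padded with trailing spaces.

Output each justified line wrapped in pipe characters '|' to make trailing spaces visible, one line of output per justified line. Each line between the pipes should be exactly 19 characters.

Line 1: ['display', 'tower'] (min_width=13, slack=6)
Line 2: ['language', 'hard'] (min_width=13, slack=6)
Line 3: ['number', 'car', 'valley'] (min_width=17, slack=2)
Line 4: ['progress', 'orange'] (min_width=15, slack=4)
Line 5: ['wilderness'] (min_width=10, slack=9)
Line 6: ['lightbulb', 'with'] (min_width=14, slack=5)
Line 7: ['pharmacy', 'do'] (min_width=11, slack=8)
Line 8: ['compound'] (min_width=8, slack=11)

Answer: |display       tower|
|language       hard|
|number  car  valley|
|progress     orange|
|wilderness         |
|lightbulb      with|
|pharmacy         do|
|compound           |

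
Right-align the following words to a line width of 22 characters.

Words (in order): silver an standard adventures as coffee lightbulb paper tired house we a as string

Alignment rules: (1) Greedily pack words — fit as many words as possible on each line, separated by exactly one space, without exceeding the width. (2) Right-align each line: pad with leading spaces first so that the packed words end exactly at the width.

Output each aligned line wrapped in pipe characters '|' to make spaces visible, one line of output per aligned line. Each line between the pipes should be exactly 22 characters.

Answer: |    silver an standard|
|  adventures as coffee|
| lightbulb paper tired|
|  house we a as string|

Derivation:
Line 1: ['silver', 'an', 'standard'] (min_width=18, slack=4)
Line 2: ['adventures', 'as', 'coffee'] (min_width=20, slack=2)
Line 3: ['lightbulb', 'paper', 'tired'] (min_width=21, slack=1)
Line 4: ['house', 'we', 'a', 'as', 'string'] (min_width=20, slack=2)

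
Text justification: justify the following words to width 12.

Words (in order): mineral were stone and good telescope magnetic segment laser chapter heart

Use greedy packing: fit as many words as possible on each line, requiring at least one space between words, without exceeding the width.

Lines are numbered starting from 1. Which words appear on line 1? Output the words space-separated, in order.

Answer: mineral were

Derivation:
Line 1: ['mineral', 'were'] (min_width=12, slack=0)
Line 2: ['stone', 'and'] (min_width=9, slack=3)
Line 3: ['good'] (min_width=4, slack=8)
Line 4: ['telescope'] (min_width=9, slack=3)
Line 5: ['magnetic'] (min_width=8, slack=4)
Line 6: ['segment'] (min_width=7, slack=5)
Line 7: ['laser'] (min_width=5, slack=7)
Line 8: ['chapter'] (min_width=7, slack=5)
Line 9: ['heart'] (min_width=5, slack=7)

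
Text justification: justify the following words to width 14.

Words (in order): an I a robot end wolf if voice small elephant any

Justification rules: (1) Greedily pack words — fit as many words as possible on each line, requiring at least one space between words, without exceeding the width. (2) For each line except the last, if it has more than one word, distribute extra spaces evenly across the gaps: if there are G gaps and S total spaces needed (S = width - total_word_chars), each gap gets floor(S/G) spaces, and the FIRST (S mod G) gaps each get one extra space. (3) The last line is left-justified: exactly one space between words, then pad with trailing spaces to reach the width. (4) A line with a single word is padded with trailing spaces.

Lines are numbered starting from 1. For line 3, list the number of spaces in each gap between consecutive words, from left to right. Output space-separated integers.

Answer: 4

Derivation:
Line 1: ['an', 'I', 'a', 'robot'] (min_width=12, slack=2)
Line 2: ['end', 'wolf', 'if'] (min_width=11, slack=3)
Line 3: ['voice', 'small'] (min_width=11, slack=3)
Line 4: ['elephant', 'any'] (min_width=12, slack=2)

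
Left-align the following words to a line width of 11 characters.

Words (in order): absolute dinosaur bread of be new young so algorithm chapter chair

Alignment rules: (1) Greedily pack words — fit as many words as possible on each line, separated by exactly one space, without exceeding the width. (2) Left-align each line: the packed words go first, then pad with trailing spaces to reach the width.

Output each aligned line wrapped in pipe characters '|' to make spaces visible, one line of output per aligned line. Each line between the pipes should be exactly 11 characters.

Line 1: ['absolute'] (min_width=8, slack=3)
Line 2: ['dinosaur'] (min_width=8, slack=3)
Line 3: ['bread', 'of', 'be'] (min_width=11, slack=0)
Line 4: ['new', 'young'] (min_width=9, slack=2)
Line 5: ['so'] (min_width=2, slack=9)
Line 6: ['algorithm'] (min_width=9, slack=2)
Line 7: ['chapter'] (min_width=7, slack=4)
Line 8: ['chair'] (min_width=5, slack=6)

Answer: |absolute   |
|dinosaur   |
|bread of be|
|new young  |
|so         |
|algorithm  |
|chapter    |
|chair      |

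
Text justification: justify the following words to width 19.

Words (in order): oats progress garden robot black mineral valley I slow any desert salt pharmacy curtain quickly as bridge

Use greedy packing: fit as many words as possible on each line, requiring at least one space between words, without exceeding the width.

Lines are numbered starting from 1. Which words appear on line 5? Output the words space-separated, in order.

Answer: salt pharmacy

Derivation:
Line 1: ['oats', 'progress'] (min_width=13, slack=6)
Line 2: ['garden', 'robot', 'black'] (min_width=18, slack=1)
Line 3: ['mineral', 'valley', 'I'] (min_width=16, slack=3)
Line 4: ['slow', 'any', 'desert'] (min_width=15, slack=4)
Line 5: ['salt', 'pharmacy'] (min_width=13, slack=6)
Line 6: ['curtain', 'quickly', 'as'] (min_width=18, slack=1)
Line 7: ['bridge'] (min_width=6, slack=13)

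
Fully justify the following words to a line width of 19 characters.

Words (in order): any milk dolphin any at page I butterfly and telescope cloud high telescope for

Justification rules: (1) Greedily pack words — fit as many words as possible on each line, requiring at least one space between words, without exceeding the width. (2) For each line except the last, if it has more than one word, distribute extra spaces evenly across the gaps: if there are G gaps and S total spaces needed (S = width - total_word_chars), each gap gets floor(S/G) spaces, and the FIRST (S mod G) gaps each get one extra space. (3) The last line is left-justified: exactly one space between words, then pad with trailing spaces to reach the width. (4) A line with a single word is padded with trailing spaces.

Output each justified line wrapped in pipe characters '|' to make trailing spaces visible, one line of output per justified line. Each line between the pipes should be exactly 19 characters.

Answer: |any   milk  dolphin|
|any   at   page   I|
|butterfly       and|
|telescope     cloud|
|high telescope for |

Derivation:
Line 1: ['any', 'milk', 'dolphin'] (min_width=16, slack=3)
Line 2: ['any', 'at', 'page', 'I'] (min_width=13, slack=6)
Line 3: ['butterfly', 'and'] (min_width=13, slack=6)
Line 4: ['telescope', 'cloud'] (min_width=15, slack=4)
Line 5: ['high', 'telescope', 'for'] (min_width=18, slack=1)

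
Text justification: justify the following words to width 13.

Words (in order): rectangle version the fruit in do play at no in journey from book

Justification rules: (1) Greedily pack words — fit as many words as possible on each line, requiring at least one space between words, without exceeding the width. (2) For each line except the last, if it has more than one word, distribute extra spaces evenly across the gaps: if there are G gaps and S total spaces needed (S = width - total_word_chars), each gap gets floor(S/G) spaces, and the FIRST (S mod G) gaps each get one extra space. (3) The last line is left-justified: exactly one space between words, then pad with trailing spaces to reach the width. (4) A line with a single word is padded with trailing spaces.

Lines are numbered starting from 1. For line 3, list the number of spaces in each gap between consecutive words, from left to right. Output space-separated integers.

Line 1: ['rectangle'] (min_width=9, slack=4)
Line 2: ['version', 'the'] (min_width=11, slack=2)
Line 3: ['fruit', 'in', 'do'] (min_width=11, slack=2)
Line 4: ['play', 'at', 'no', 'in'] (min_width=13, slack=0)
Line 5: ['journey', 'from'] (min_width=12, slack=1)
Line 6: ['book'] (min_width=4, slack=9)

Answer: 2 2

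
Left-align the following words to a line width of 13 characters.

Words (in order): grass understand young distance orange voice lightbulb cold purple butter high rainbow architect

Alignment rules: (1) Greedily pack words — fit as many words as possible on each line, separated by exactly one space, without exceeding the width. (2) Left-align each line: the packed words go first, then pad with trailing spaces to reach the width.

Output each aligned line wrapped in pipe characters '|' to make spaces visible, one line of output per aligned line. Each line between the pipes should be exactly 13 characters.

Answer: |grass        |
|understand   |
|young        |
|distance     |
|orange voice |
|lightbulb    |
|cold purple  |
|butter high  |
|rainbow      |
|architect    |

Derivation:
Line 1: ['grass'] (min_width=5, slack=8)
Line 2: ['understand'] (min_width=10, slack=3)
Line 3: ['young'] (min_width=5, slack=8)
Line 4: ['distance'] (min_width=8, slack=5)
Line 5: ['orange', 'voice'] (min_width=12, slack=1)
Line 6: ['lightbulb'] (min_width=9, slack=4)
Line 7: ['cold', 'purple'] (min_width=11, slack=2)
Line 8: ['butter', 'high'] (min_width=11, slack=2)
Line 9: ['rainbow'] (min_width=7, slack=6)
Line 10: ['architect'] (min_width=9, slack=4)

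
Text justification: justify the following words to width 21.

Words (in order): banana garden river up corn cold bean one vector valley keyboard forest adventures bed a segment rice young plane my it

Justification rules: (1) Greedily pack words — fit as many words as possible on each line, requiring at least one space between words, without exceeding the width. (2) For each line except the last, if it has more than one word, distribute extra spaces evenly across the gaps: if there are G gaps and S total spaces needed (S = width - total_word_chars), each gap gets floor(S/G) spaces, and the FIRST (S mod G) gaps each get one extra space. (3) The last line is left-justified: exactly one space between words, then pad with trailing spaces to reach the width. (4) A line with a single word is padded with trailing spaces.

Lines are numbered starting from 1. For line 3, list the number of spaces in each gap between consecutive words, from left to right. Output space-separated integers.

Answer: 9

Derivation:
Line 1: ['banana', 'garden', 'river'] (min_width=19, slack=2)
Line 2: ['up', 'corn', 'cold', 'bean', 'one'] (min_width=21, slack=0)
Line 3: ['vector', 'valley'] (min_width=13, slack=8)
Line 4: ['keyboard', 'forest'] (min_width=15, slack=6)
Line 5: ['adventures', 'bed', 'a'] (min_width=16, slack=5)
Line 6: ['segment', 'rice', 'young'] (min_width=18, slack=3)
Line 7: ['plane', 'my', 'it'] (min_width=11, slack=10)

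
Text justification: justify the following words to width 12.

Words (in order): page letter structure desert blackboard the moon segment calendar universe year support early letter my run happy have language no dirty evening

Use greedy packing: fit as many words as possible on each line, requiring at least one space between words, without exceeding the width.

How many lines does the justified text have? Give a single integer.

Answer: 15

Derivation:
Line 1: ['page', 'letter'] (min_width=11, slack=1)
Line 2: ['structure'] (min_width=9, slack=3)
Line 3: ['desert'] (min_width=6, slack=6)
Line 4: ['blackboard'] (min_width=10, slack=2)
Line 5: ['the', 'moon'] (min_width=8, slack=4)
Line 6: ['segment'] (min_width=7, slack=5)
Line 7: ['calendar'] (min_width=8, slack=4)
Line 8: ['universe'] (min_width=8, slack=4)
Line 9: ['year', 'support'] (min_width=12, slack=0)
Line 10: ['early', 'letter'] (min_width=12, slack=0)
Line 11: ['my', 'run', 'happy'] (min_width=12, slack=0)
Line 12: ['have'] (min_width=4, slack=8)
Line 13: ['language', 'no'] (min_width=11, slack=1)
Line 14: ['dirty'] (min_width=5, slack=7)
Line 15: ['evening'] (min_width=7, slack=5)
Total lines: 15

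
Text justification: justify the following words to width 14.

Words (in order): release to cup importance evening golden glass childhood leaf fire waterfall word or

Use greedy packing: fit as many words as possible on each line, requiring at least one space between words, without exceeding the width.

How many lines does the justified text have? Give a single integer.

Answer: 7

Derivation:
Line 1: ['release', 'to', 'cup'] (min_width=14, slack=0)
Line 2: ['importance'] (min_width=10, slack=4)
Line 3: ['evening', 'golden'] (min_width=14, slack=0)
Line 4: ['glass'] (min_width=5, slack=9)
Line 5: ['childhood', 'leaf'] (min_width=14, slack=0)
Line 6: ['fire', 'waterfall'] (min_width=14, slack=0)
Line 7: ['word', 'or'] (min_width=7, slack=7)
Total lines: 7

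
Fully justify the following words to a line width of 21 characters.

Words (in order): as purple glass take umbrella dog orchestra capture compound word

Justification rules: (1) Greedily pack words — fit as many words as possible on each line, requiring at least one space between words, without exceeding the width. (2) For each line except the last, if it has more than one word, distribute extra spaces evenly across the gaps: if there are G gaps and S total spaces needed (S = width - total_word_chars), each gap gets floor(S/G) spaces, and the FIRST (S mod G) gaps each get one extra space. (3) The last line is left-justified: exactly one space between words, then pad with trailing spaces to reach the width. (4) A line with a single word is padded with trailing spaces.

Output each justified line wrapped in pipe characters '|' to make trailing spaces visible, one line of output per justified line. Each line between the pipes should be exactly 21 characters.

Answer: |as  purple glass take|
|umbrella          dog|
|orchestra     capture|
|compound word        |

Derivation:
Line 1: ['as', 'purple', 'glass', 'take'] (min_width=20, slack=1)
Line 2: ['umbrella', 'dog'] (min_width=12, slack=9)
Line 3: ['orchestra', 'capture'] (min_width=17, slack=4)
Line 4: ['compound', 'word'] (min_width=13, slack=8)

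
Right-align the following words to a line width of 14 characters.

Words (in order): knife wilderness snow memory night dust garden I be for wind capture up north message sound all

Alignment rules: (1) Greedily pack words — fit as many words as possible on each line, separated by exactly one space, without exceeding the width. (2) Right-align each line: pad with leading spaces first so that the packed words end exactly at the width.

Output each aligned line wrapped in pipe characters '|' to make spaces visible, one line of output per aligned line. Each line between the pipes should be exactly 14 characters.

Answer: |         knife|
|    wilderness|
|   snow memory|
|    night dust|
|   garden I be|
|      for wind|
|    capture up|
| north message|
|     sound all|

Derivation:
Line 1: ['knife'] (min_width=5, slack=9)
Line 2: ['wilderness'] (min_width=10, slack=4)
Line 3: ['snow', 'memory'] (min_width=11, slack=3)
Line 4: ['night', 'dust'] (min_width=10, slack=4)
Line 5: ['garden', 'I', 'be'] (min_width=11, slack=3)
Line 6: ['for', 'wind'] (min_width=8, slack=6)
Line 7: ['capture', 'up'] (min_width=10, slack=4)
Line 8: ['north', 'message'] (min_width=13, slack=1)
Line 9: ['sound', 'all'] (min_width=9, slack=5)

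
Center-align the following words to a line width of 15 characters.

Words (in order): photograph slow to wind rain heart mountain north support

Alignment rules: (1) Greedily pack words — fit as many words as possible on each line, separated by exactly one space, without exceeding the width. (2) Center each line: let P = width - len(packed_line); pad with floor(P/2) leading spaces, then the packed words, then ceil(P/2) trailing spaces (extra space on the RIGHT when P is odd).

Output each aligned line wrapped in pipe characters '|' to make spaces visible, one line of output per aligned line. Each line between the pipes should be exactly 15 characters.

Answer: |photograph slow|
| to wind rain  |
|heart mountain |
| north support |

Derivation:
Line 1: ['photograph', 'slow'] (min_width=15, slack=0)
Line 2: ['to', 'wind', 'rain'] (min_width=12, slack=3)
Line 3: ['heart', 'mountain'] (min_width=14, slack=1)
Line 4: ['north', 'support'] (min_width=13, slack=2)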